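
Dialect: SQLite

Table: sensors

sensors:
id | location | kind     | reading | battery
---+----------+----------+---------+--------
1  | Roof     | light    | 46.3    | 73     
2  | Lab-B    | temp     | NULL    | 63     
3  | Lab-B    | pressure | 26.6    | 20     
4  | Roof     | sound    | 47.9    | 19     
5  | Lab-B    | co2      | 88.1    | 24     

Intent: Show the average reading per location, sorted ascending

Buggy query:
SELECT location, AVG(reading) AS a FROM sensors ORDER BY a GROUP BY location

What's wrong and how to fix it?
Bug: GROUP BY must precede ORDER BY

Fix: Move ORDER BY to the end, after GROUP BY

Corrected query:
SELECT location, AVG(reading) AS a FROM sensors GROUP BY location ORDER BY a

Result:
location | a    
---------+------
Roof     | 47.1 
Lab-B    | 57.35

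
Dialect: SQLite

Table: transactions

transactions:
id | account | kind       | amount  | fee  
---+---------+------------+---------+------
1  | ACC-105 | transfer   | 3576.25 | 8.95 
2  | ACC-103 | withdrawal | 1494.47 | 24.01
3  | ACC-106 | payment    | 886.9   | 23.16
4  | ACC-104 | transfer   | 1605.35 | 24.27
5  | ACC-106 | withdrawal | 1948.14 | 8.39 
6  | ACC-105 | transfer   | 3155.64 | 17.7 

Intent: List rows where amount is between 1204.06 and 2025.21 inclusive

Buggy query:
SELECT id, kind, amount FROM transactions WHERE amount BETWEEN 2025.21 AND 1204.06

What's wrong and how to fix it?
Bug: The bounds are reversed; BETWEEN a AND b requires a <= b to match anything

Fix: Write BETWEEN 1204.06 AND 2025.21

Corrected query:
SELECT id, kind, amount FROM transactions WHERE amount BETWEEN 1204.06 AND 2025.21

Result:
id | kind       | amount 
---+------------+--------
2  | withdrawal | 1494.47
4  | transfer   | 1605.35
5  | withdrawal | 1948.14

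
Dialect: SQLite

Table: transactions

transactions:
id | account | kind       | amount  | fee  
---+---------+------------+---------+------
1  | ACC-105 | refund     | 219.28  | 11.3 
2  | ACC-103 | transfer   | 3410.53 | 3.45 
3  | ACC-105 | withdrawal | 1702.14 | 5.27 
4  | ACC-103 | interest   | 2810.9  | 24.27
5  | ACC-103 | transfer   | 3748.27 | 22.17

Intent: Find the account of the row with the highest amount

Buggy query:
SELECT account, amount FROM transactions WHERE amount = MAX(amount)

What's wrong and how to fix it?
Bug: MAX(amount) is an aggregate and cannot be used directly in WHERE

Fix: Wrap MAX in a scalar subquery so WHERE compares against a single value

Corrected query:
SELECT account, amount FROM transactions WHERE amount = (SELECT MAX(amount) FROM transactions)

Result:
account | amount 
--------+--------
ACC-103 | 3748.27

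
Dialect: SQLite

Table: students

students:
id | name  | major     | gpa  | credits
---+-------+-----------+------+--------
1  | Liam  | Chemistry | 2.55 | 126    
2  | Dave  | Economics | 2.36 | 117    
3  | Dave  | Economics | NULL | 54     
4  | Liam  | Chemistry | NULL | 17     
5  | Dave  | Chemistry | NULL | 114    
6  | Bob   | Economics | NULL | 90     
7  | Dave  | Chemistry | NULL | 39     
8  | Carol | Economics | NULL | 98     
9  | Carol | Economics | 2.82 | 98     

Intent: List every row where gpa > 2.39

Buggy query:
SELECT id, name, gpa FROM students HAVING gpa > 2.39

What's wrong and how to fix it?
Bug: HAVING filters the output of aggregation, but this query has no GROUP BY and no aggregate functions, so SQLite rejects it (HAVING clause on a non-aggregate query); the condition here is per row

Fix: Replace HAVING with WHERE since the condition applies to individual rows

Corrected query:
SELECT id, name, gpa FROM students WHERE gpa > 2.39

Result:
id | name  | gpa 
---+-------+-----
1  | Liam  | 2.55
9  | Carol | 2.82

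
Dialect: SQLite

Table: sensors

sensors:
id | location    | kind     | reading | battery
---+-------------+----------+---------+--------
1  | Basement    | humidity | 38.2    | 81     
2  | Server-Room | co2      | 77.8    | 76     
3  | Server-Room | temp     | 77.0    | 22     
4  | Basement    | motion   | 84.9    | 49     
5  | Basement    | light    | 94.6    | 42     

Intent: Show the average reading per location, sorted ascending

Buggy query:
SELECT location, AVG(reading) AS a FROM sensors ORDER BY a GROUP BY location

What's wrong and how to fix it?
Bug: GROUP BY must precede ORDER BY

Fix: Reorder: SELECT … FROM … GROUP BY … ORDER BY …

Corrected query:
SELECT location, AVG(reading) AS a FROM sensors GROUP BY location ORDER BY a

Result:
location    | a        
------------+----------
Basement    | 72.566667
Server-Room | 77.4     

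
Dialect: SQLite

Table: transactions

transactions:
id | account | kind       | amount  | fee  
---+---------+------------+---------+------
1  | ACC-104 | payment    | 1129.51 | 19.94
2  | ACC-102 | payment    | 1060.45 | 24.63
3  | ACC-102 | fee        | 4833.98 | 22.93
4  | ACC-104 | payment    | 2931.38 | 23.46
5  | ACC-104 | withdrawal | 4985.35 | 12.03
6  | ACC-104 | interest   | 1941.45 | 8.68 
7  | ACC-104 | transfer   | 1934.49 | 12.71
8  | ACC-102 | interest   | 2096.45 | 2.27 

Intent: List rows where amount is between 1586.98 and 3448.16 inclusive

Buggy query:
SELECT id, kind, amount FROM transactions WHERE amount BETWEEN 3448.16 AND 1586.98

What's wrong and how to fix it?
Bug: The bounds are reversed; BETWEEN a AND b requires a <= b to match anything

Fix: Swap the bounds so the smaller value comes first

Corrected query:
SELECT id, kind, amount FROM transactions WHERE amount BETWEEN 1586.98 AND 3448.16

Result:
id | kind     | amount 
---+----------+--------
4  | payment  | 2931.38
6  | interest | 1941.45
7  | transfer | 1934.49
8  | interest | 2096.45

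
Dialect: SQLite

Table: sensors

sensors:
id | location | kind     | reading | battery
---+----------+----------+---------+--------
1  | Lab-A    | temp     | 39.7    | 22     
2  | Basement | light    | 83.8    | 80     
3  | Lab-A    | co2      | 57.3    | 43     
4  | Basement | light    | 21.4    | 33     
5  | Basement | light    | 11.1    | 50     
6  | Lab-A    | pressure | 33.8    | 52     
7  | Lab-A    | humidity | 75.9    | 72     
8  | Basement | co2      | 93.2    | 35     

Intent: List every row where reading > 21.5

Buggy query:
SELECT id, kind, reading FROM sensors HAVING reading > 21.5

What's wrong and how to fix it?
Bug: This is a non-aggregate query (no GROUP BY, no aggregates), so in SQLite the HAVING clause is invalid here; a row-level condition belongs in WHERE

Fix: Replace HAVING with WHERE since the condition applies to individual rows

Corrected query:
SELECT id, kind, reading FROM sensors WHERE reading > 21.5

Result:
id | kind     | reading
---+----------+--------
1  | temp     | 39.7   
2  | light    | 83.8   
3  | co2      | 57.3   
6  | pressure | 33.8   
7  | humidity | 75.9   
8  | co2      | 93.2   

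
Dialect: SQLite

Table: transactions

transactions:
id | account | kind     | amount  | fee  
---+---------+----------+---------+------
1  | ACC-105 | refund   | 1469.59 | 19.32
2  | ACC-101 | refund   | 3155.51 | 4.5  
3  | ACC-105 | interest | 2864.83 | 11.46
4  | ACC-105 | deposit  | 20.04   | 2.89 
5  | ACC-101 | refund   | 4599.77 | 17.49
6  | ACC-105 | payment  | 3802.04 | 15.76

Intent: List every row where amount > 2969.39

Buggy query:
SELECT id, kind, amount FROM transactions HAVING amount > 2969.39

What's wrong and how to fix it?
Bug: This is a non-aggregate query (no GROUP BY, no aggregates), so in SQLite the HAVING clause is invalid here; a row-level condition belongs in WHERE

Fix: Use WHERE for row-level filtering

Corrected query:
SELECT id, kind, amount FROM transactions WHERE amount > 2969.39

Result:
id | kind    | amount 
---+---------+--------
2  | refund  | 3155.51
5  | refund  | 4599.77
6  | payment | 3802.04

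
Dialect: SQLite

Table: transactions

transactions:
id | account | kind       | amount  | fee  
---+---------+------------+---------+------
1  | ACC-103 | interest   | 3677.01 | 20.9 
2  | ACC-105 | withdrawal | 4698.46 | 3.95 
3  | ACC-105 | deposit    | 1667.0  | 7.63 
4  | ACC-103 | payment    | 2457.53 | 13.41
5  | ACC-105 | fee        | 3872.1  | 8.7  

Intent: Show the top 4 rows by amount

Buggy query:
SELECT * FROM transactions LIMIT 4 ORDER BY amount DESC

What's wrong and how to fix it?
Bug: LIMIT must come after ORDER BY

Fix: Sort with ORDER BY, then apply LIMIT

Corrected query:
SELECT * FROM transactions ORDER BY amount DESC LIMIT 4

Result:
id | account | kind       | amount  | fee  
---+---------+------------+---------+------
2  | ACC-105 | withdrawal | 4698.46 | 3.95 
5  | ACC-105 | fee        | 3872.1  | 8.7  
1  | ACC-103 | interest   | 3677.01 | 20.9 
4  | ACC-103 | payment    | 2457.53 | 13.41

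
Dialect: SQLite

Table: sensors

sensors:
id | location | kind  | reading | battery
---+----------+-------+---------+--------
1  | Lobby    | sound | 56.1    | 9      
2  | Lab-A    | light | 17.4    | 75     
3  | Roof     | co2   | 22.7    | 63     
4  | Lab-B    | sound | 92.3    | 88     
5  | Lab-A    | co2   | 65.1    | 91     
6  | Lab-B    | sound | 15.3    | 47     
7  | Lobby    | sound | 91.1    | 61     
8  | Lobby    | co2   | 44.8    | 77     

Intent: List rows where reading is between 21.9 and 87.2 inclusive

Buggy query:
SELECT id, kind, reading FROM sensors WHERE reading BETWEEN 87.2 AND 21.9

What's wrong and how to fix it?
Bug: The bounds are reversed; BETWEEN a AND b requires a <= b to match anything

Fix: Write BETWEEN 21.9 AND 87.2

Corrected query:
SELECT id, kind, reading FROM sensors WHERE reading BETWEEN 21.9 AND 87.2

Result:
id | kind  | reading
---+-------+--------
1  | sound | 56.1   
3  | co2   | 22.7   
5  | co2   | 65.1   
8  | co2   | 44.8   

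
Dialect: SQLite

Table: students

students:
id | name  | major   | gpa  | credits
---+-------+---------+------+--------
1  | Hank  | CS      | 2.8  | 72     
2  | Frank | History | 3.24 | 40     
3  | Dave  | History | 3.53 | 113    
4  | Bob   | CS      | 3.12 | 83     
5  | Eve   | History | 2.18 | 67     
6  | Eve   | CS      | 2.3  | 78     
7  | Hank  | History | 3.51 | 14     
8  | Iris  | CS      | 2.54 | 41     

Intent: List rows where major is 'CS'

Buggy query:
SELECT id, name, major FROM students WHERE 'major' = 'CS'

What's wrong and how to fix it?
Bug: Single quotes denote string literals in SQL; the column name is being compared as a constant string

Fix: Remove the quotes around the column name (or use double quotes for an identifier)

Corrected query:
SELECT id, name, major FROM students WHERE major = 'CS'

Result:
id | name | major
---+------+------
1  | Hank | CS   
4  | Bob  | CS   
6  | Eve  | CS   
8  | Iris | CS   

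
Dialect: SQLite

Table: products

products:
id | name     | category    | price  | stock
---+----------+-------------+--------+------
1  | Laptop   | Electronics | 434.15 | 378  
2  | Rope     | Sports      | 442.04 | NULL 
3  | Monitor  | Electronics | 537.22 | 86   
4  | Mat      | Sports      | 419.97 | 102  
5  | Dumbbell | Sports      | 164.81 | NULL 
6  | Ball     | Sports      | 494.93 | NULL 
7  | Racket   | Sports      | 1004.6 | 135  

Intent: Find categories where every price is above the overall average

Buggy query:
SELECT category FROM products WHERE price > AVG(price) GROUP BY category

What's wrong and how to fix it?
Bug: WHERE evaluates per row before aggregation, so AVG() is unavailable

Fix: Compute the overall average in a scalar subquery and compare each group's MIN against it in HAVING

Corrected query:
SELECT category FROM products GROUP BY category HAVING MIN(price) > (SELECT AVG(price) FROM products)

Result:
(no rows)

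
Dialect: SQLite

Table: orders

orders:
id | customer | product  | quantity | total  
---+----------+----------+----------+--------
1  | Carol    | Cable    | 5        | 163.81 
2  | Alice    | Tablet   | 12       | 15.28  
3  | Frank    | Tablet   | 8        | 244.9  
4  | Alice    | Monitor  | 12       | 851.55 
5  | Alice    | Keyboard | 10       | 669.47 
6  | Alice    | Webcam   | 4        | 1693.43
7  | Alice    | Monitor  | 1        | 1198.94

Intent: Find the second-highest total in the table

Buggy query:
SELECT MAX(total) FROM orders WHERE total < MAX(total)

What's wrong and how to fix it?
Bug: The inner MAX is an aggregate inside WHERE, which is not allowed

Fix: Compute the overall MAX in a subquery, then take MAX of rows below it

Corrected query:
SELECT MAX(total) FROM orders WHERE total < (SELECT MAX(total) FROM orders)

Result:
MAX(total)
----------
1198.94   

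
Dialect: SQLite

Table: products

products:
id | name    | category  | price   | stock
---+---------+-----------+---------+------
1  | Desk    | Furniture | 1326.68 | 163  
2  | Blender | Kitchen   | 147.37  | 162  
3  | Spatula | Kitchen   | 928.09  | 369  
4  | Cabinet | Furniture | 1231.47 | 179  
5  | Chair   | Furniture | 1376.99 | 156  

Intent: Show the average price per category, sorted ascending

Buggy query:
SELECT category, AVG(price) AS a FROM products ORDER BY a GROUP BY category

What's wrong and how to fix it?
Bug: GROUP BY must precede ORDER BY

Fix: Move ORDER BY to the end, after GROUP BY

Corrected query:
SELECT category, AVG(price) AS a FROM products GROUP BY category ORDER BY a

Result:
category  | a          
----------+------------
Kitchen   | 537.73     
Furniture | 1311.713333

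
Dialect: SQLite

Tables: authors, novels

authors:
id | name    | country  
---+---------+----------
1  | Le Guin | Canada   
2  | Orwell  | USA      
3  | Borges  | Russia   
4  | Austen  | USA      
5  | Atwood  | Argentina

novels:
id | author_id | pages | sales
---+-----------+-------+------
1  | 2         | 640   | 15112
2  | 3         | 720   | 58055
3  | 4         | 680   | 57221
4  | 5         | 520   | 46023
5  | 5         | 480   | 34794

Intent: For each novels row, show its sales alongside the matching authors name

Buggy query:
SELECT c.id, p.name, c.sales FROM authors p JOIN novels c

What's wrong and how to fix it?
Bug: JOIN with no ON clause produces a cartesian product; every novels row pairs with every authors row

Fix: Specify the join condition linking the foreign key to the parent id

Corrected query:
SELECT c.id, p.name, c.sales FROM authors p JOIN novels c ON c.author_id = p.id

Result:
id | name   | sales
---+--------+------
1  | Orwell | 15112
2  | Borges | 58055
3  | Austen | 57221
4  | Atwood | 46023
5  | Atwood | 34794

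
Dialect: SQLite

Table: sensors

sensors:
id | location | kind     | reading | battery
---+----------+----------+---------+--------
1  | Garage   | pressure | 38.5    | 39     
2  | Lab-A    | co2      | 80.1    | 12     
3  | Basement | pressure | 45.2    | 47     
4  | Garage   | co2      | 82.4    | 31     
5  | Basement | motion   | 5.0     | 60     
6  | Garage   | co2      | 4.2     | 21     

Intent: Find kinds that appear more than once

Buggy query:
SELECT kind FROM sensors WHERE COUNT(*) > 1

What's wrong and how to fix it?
Bug: WHERE can't reference COUNT(*); aggregates are computed after WHERE

Fix: Group first, then use HAVING for the count condition

Corrected query:
SELECT kind FROM sensors GROUP BY kind HAVING COUNT(*) > 1

Result:
kind    
--------
co2     
pressure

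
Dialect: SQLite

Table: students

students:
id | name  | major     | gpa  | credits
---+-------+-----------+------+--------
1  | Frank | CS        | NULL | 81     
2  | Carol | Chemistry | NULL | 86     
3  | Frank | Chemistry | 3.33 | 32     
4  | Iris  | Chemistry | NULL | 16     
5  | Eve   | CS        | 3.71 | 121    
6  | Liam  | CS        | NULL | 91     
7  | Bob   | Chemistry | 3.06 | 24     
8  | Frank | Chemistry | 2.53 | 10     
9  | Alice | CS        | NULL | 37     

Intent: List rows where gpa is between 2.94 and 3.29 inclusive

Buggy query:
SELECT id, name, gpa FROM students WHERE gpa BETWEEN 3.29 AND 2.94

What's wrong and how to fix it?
Bug: The bounds are reversed; BETWEEN a AND b requires a <= b to match anything

Fix: Swap the bounds so the smaller value comes first

Corrected query:
SELECT id, name, gpa FROM students WHERE gpa BETWEEN 2.94 AND 3.29

Result:
id | name | gpa 
---+------+-----
7  | Bob  | 3.06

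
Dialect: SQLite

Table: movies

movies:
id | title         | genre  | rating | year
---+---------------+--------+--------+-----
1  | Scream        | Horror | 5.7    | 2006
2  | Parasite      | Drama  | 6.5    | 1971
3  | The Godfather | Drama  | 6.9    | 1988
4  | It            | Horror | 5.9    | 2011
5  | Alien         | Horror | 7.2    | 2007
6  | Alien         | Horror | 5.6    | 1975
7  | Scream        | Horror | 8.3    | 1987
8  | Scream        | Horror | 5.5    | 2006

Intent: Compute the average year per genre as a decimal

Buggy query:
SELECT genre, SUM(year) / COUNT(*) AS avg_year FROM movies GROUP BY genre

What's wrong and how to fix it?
Bug: SUM(year) and COUNT(*) are both integers; the division truncates the fractional part

Fix: Multiply by 1.0 (or CAST to REAL) to force floating-point division

Corrected query:
SELECT genre, SUM(year) * 1.0 / COUNT(*) AS avg_year FROM movies GROUP BY genre

Result:
genre  | avg_year   
-------+------------
Drama  | 1979.5     
Horror | 1998.666667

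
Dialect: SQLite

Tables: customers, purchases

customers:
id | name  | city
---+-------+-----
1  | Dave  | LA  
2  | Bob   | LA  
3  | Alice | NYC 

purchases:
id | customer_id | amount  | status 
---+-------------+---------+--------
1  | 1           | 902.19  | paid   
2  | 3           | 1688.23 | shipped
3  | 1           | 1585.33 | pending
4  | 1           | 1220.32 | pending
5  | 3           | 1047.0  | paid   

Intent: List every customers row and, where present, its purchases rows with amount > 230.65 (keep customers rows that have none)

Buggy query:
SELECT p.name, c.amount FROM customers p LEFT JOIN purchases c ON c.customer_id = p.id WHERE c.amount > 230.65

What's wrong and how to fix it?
Bug: Filtering c.amount in WHERE discards the NULL rows produced by LEFT JOIN, turning it into an inner join

Fix: Put 'c.amount > 230.65' in the JOIN's ON clause instead of WHERE

Corrected query:
SELECT p.name, c.amount FROM customers p LEFT JOIN purchases c ON c.customer_id = p.id AND c.amount > 230.65

Result:
name  | amount 
------+--------
Dave  | 902.19 
Dave  | 1220.32
Dave  | 1585.33
Bob   | NULL   
Alice | 1047   
Alice | 1688.23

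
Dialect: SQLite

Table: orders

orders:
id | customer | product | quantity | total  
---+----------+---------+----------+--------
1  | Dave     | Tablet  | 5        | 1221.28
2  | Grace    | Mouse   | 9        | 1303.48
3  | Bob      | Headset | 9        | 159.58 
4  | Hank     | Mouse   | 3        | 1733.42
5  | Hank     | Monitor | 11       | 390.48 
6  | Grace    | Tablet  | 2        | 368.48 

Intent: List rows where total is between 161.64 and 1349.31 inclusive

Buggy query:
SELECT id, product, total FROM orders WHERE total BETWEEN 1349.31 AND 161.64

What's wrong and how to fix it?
Bug: BETWEEN expects the lower bound first; with 1349.31 AND 161.64 the range is empty

Fix: Write BETWEEN 161.64 AND 1349.31

Corrected query:
SELECT id, product, total FROM orders WHERE total BETWEEN 161.64 AND 1349.31

Result:
id | product | total  
---+---------+--------
1  | Tablet  | 1221.28
2  | Mouse   | 1303.48
5  | Monitor | 390.48 
6  | Tablet  | 368.48 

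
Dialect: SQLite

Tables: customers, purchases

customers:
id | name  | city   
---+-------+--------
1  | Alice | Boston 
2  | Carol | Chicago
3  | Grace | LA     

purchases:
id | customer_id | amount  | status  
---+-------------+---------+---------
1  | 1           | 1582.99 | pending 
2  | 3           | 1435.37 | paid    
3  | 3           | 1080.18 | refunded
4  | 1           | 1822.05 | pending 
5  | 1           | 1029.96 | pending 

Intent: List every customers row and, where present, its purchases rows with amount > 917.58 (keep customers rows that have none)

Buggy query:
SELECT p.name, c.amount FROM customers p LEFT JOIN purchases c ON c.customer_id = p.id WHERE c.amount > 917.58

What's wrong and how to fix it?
Bug: A WHERE condition on the right-hand table after LEFT JOIN drops unmatched parents

Fix: Move the right-table condition into the ON clause so unmatched parents are kept

Corrected query:
SELECT p.name, c.amount FROM customers p LEFT JOIN purchases c ON c.customer_id = p.id AND c.amount > 917.58

Result:
name  | amount 
------+--------
Alice | 1029.96
Alice | 1582.99
Alice | 1822.05
Carol | NULL   
Grace | 1080.18
Grace | 1435.37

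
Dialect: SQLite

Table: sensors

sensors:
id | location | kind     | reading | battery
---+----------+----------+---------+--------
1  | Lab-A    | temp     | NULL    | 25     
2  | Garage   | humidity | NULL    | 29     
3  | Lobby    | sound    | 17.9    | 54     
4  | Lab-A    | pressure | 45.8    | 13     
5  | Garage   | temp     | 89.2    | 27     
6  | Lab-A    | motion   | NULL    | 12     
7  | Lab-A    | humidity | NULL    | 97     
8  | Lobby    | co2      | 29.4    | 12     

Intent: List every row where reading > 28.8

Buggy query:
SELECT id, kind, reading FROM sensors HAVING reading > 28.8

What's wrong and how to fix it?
Bug: HAVING filters the output of aggregation, but this query has no GROUP BY and no aggregate functions, so SQLite rejects it (HAVING clause on a non-aggregate query); the condition here is per row

Fix: Replace HAVING with WHERE since the condition applies to individual rows

Corrected query:
SELECT id, kind, reading FROM sensors WHERE reading > 28.8

Result:
id | kind     | reading
---+----------+--------
4  | pressure | 45.8   
5  | temp     | 89.2   
8  | co2      | 29.4   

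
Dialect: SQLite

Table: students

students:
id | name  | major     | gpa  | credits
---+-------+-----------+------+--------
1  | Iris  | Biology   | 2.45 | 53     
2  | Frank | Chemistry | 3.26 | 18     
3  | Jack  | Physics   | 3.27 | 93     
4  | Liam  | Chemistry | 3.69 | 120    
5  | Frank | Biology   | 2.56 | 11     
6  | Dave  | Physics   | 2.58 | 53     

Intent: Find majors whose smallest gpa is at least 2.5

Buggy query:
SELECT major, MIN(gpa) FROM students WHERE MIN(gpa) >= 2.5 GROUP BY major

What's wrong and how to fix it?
Bug: Aggregates like MIN are computed per group after WHERE runs

Fix: Replace WHERE with HAVING after the GROUP BY

Corrected query:
SELECT major, MIN(gpa) FROM students GROUP BY major HAVING MIN(gpa) >= 2.5

Result:
major     | MIN(gpa)
----------+---------
Chemistry | 3.26    
Physics   | 2.58    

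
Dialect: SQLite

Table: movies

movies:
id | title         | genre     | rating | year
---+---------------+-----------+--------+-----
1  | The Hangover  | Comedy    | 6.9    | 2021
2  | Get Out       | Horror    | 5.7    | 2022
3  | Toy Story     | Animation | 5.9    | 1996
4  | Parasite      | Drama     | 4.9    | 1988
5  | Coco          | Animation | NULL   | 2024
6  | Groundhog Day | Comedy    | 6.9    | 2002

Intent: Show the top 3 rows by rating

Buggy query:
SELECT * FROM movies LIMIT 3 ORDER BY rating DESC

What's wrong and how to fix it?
Bug: ORDER BY cannot follow LIMIT; LIMIT is the final clause

Fix: Sort with ORDER BY, then apply LIMIT

Corrected query:
SELECT * FROM movies ORDER BY rating DESC LIMIT 3

Result:
id | title         | genre     | rating | year
---+---------------+-----------+--------+-----
1  | The Hangover  | Comedy    | 6.9    | 2021
6  | Groundhog Day | Comedy    | 6.9    | 2002
3  | Toy Story     | Animation | 5.9    | 1996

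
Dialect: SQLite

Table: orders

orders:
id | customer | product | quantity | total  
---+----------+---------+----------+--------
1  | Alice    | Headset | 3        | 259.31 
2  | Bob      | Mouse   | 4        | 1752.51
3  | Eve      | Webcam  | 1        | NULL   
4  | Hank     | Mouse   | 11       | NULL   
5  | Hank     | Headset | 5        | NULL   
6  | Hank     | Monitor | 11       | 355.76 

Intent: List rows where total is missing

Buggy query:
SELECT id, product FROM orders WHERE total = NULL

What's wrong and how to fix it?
Bug: '= NULL' is always unknown in SQL three-valued logic, so no rows match

Fix: Use IS NULL to test for NULL

Corrected query:
SELECT id, product FROM orders WHERE total IS NULL

Result:
id | product
---+--------
3  | Webcam 
4  | Mouse  
5  | Headset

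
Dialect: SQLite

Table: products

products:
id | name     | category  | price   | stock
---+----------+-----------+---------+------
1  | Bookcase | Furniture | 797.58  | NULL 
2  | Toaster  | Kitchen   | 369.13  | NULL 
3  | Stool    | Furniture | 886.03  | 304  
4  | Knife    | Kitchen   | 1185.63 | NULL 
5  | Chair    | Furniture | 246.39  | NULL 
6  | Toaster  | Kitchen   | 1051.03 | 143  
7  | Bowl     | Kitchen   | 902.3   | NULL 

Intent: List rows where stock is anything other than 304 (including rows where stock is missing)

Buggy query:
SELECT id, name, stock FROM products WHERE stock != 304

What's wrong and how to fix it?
Bug: Inequality against NULL is unknown, not true; rows with NULL are dropped

Fix: Handle NULL separately with IS NULL alongside the inequality

Corrected query:
SELECT id, name, stock FROM products WHERE stock != 304 OR stock IS NULL

Result:
id | name     | stock
---+----------+------
1  | Bookcase | NULL 
2  | Toaster  | NULL 
4  | Knife    | NULL 
5  | Chair    | NULL 
6  | Toaster  | 143  
7  | Bowl     | NULL 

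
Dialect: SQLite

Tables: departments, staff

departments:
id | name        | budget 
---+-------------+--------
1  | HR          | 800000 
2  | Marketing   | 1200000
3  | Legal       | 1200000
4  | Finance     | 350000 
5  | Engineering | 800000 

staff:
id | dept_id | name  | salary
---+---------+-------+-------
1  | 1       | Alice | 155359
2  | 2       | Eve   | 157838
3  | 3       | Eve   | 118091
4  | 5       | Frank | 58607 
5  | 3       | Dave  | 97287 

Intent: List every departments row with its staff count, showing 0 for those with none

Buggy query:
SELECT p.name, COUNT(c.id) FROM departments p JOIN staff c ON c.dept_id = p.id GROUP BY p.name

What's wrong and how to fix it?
Bug: An inner join excludes parents with zero children

Fix: Use LEFT JOIN so parents without children still appear (COUNT(c.id) gives 0)

Corrected query:
SELECT p.name, COUNT(c.id) FROM departments p LEFT JOIN staff c ON c.dept_id = p.id GROUP BY p.name

Result:
name        | COUNT(c.id)
------------+------------
Engineering | 1          
Finance     | 0          
HR          | 1          
Legal       | 2          
Marketing   | 1          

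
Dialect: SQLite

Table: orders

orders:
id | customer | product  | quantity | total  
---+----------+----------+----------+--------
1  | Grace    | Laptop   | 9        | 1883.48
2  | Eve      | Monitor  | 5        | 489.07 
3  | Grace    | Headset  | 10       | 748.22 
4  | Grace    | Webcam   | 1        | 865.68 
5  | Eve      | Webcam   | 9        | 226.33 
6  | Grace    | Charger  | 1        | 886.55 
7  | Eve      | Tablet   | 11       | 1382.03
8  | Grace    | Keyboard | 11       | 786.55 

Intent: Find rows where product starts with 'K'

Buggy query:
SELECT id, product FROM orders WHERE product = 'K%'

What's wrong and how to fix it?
Bug: '=' compares the literal string including the % character; pattern matching needs LIKE

Fix: Replace '=' with LIKE so 'K%' is treated as a pattern

Corrected query:
SELECT id, product FROM orders WHERE product LIKE 'K%'

Result:
id | product 
---+---------
8  | Keyboard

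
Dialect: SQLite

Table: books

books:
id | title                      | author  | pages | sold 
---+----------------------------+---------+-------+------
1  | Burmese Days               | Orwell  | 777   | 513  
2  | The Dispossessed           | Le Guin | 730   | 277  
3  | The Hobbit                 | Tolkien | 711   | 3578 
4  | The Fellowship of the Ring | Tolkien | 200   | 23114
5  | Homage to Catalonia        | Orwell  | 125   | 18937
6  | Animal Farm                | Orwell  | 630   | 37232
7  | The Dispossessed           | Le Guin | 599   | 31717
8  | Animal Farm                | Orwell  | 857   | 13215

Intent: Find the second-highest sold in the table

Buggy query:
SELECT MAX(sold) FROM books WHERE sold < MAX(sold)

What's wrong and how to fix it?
Bug: MAX(sold) on the right of the comparison is an aggregate-in-WHERE error

Fix: Compute the overall MAX in a subquery, then take MAX of rows below it

Corrected query:
SELECT MAX(sold) FROM books WHERE sold < (SELECT MAX(sold) FROM books)

Result:
MAX(sold)
---------
31717    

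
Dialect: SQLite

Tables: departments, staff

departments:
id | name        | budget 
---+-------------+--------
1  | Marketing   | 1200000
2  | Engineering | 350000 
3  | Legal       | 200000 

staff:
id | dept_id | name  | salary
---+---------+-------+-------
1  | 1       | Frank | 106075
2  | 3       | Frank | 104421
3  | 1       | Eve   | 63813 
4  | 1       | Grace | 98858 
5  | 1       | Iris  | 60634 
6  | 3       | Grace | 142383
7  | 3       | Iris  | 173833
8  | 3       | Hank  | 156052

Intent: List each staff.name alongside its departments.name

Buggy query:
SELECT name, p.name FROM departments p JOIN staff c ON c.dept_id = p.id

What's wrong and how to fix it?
Bug: 'name' exists in both joined tables, so the database can't tell which one is meant

Fix: Qualify the column with its table alias (c.name)

Corrected query:
SELECT c.name, p.name FROM departments p JOIN staff c ON c.dept_id = p.id

Result:
name  | name     
------+----------
Frank | Marketing
Frank | Legal    
Eve   | Marketing
Grace | Marketing
Iris  | Marketing
Grace | Legal    
Iris  | Legal    
Hank  | Legal    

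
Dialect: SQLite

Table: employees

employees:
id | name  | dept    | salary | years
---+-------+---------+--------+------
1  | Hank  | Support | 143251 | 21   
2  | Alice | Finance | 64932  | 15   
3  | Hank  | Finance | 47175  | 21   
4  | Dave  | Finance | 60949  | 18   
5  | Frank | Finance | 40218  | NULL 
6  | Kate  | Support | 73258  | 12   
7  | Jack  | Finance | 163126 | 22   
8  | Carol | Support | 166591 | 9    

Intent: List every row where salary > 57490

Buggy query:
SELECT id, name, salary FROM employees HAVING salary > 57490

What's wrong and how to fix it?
Bug: HAVING filters the output of aggregation, but this query has no GROUP BY and no aggregate functions, so SQLite rejects it (HAVING clause on a non-aggregate query); the condition here is per row

Fix: Replace HAVING with WHERE since the condition applies to individual rows

Corrected query:
SELECT id, name, salary FROM employees WHERE salary > 57490

Result:
id | name  | salary
---+-------+-------
1  | Hank  | 143251
2  | Alice | 64932 
4  | Dave  | 60949 
6  | Kate  | 73258 
7  | Jack  | 163126
8  | Carol | 166591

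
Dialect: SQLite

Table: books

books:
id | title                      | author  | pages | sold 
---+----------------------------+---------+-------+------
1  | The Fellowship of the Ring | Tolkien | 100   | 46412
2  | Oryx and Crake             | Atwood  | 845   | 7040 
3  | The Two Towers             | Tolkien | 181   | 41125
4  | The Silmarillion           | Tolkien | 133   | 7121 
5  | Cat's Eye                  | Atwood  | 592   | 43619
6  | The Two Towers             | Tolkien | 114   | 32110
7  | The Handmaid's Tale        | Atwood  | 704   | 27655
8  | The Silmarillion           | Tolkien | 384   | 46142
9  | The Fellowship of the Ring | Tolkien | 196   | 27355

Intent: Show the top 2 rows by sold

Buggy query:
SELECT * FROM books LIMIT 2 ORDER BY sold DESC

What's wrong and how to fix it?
Bug: ORDER BY cannot follow LIMIT; LIMIT is the final clause

Fix: Sort with ORDER BY, then apply LIMIT

Corrected query:
SELECT * FROM books ORDER BY sold DESC LIMIT 2

Result:
id | title                      | author  | pages | sold 
---+----------------------------+---------+-------+------
1  | The Fellowship of the Ring | Tolkien | 100   | 46412
8  | The Silmarillion           | Tolkien | 384   | 46142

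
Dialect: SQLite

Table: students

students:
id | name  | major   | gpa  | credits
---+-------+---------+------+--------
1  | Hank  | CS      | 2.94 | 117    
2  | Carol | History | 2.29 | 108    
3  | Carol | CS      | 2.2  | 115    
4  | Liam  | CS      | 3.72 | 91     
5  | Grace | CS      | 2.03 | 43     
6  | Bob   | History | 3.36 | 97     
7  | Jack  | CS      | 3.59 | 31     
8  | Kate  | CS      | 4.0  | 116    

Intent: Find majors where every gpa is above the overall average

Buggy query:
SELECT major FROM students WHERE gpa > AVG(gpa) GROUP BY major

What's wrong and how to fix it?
Bug: WHERE evaluates per row before aggregation, so AVG() is unavailable

Fix: Compute the overall average in a scalar subquery and compare each group's MIN against it in HAVING

Corrected query:
SELECT major FROM students GROUP BY major HAVING MIN(gpa) > (SELECT AVG(gpa) FROM students)

Result:
(no rows)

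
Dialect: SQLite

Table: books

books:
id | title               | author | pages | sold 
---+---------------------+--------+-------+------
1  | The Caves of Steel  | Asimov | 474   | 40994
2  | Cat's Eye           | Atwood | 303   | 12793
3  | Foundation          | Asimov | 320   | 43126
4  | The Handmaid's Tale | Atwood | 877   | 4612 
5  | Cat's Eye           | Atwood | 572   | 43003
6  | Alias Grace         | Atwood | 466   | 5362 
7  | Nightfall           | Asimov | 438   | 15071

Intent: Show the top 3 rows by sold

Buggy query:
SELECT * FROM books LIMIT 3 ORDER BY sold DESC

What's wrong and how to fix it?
Bug: LIMIT must come after ORDER BY

Fix: Sort with ORDER BY, then apply LIMIT

Corrected query:
SELECT * FROM books ORDER BY sold DESC LIMIT 3

Result:
id | title              | author | pages | sold 
---+--------------------+--------+-------+------
3  | Foundation         | Asimov | 320   | 43126
5  | Cat's Eye          | Atwood | 572   | 43003
1  | The Caves of Steel | Asimov | 474   | 40994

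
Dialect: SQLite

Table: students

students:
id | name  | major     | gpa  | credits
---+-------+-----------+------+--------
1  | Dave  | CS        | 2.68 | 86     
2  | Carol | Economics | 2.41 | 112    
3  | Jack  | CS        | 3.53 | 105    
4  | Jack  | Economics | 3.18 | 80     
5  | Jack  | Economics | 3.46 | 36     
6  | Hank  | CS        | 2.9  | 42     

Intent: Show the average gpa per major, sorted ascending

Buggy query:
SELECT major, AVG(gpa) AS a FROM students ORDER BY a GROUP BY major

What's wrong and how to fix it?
Bug: GROUP BY must precede ORDER BY

Fix: Reorder: SELECT … FROM … GROUP BY … ORDER BY …

Corrected query:
SELECT major, AVG(gpa) AS a FROM students GROUP BY major ORDER BY a

Result:
major     | a       
----------+---------
Economics | 3.016667
CS        | 3.036667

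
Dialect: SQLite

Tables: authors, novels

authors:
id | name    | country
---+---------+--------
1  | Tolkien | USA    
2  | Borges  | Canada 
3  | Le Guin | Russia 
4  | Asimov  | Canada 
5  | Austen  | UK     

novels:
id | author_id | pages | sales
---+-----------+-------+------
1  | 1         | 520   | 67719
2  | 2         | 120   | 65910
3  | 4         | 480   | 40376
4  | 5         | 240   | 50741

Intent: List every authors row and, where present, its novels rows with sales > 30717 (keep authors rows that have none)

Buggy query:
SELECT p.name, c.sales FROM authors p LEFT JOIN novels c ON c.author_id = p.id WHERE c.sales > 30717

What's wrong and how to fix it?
Bug: A WHERE condition on the right-hand table after LEFT JOIN drops unmatched parents

Fix: Move the right-table condition into the ON clause so unmatched parents are kept

Corrected query:
SELECT p.name, c.sales FROM authors p LEFT JOIN novels c ON c.author_id = p.id AND c.sales > 30717

Result:
name    | sales
--------+------
Tolkien | 67719
Borges  | 65910
Le Guin | NULL 
Asimov  | 40376
Austen  | 50741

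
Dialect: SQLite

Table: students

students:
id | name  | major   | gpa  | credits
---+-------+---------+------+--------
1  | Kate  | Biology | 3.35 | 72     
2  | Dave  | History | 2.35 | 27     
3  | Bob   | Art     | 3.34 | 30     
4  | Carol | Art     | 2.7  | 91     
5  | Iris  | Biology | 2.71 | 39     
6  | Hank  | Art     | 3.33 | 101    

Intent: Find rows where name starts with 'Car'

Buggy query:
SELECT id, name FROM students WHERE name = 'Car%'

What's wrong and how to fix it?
Bug: '=' compares the literal string including the % character; pattern matching needs LIKE

Fix: Replace '=' with LIKE so 'Car%' is treated as a pattern

Corrected query:
SELECT id, name FROM students WHERE name LIKE 'Car%'

Result:
id | name 
---+------
4  | Carol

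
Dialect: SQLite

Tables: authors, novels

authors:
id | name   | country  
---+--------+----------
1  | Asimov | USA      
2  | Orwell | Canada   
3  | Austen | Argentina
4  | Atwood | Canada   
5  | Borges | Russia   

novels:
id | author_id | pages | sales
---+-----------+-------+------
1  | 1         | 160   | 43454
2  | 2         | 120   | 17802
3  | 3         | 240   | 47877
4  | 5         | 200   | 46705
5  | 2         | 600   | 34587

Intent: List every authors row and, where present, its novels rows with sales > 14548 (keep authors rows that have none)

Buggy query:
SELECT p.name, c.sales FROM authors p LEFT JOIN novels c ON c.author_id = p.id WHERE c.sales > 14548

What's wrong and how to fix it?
Bug: A WHERE condition on the right-hand table after LEFT JOIN drops unmatched parents

Fix: Move the right-table condition into the ON clause so unmatched parents are kept

Corrected query:
SELECT p.name, c.sales FROM authors p LEFT JOIN novels c ON c.author_id = p.id AND c.sales > 14548

Result:
name   | sales
-------+------
Asimov | 43454
Orwell | 17802
Orwell | 34587
Austen | 47877
Atwood | NULL 
Borges | 46705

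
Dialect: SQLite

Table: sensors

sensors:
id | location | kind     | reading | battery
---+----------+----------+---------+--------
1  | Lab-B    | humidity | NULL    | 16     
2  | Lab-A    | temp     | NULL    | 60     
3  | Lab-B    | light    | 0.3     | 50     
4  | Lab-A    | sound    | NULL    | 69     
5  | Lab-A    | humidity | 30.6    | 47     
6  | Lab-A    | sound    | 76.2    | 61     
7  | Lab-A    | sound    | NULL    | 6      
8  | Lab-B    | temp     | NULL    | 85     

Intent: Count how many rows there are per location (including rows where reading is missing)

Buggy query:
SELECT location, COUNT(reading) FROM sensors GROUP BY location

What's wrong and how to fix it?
Bug: COUNT(column) counts non-NULL values only; rows with NULL reading aren't counted

Fix: Use COUNT(*) to count all rows regardless of NULL

Corrected query:
SELECT location, COUNT(*) FROM sensors GROUP BY location

Result:
location | COUNT(*)
---------+---------
Lab-A    | 5       
Lab-B    | 3       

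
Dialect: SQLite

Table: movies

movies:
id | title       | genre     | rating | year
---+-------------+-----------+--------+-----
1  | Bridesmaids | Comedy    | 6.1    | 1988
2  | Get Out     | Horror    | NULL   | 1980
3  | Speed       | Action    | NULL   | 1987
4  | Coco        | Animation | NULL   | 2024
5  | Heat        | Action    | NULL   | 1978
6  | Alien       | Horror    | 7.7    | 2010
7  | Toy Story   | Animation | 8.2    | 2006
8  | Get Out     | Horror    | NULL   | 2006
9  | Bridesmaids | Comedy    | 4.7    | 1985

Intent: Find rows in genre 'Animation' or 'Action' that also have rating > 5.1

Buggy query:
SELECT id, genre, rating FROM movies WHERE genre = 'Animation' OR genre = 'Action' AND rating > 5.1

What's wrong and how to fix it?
Bug: Without parentheses, AND is evaluated before OR, so the rating filter only applies to the 'Action' branch

Fix: Group the OR with parentheses (or use IN), then AND the threshold

Corrected query:
SELECT id, genre, rating FROM movies WHERE (genre = 'Animation' OR genre = 'Action') AND rating > 5.1

Result:
id | genre     | rating
---+-----------+-------
7  | Animation | 8.2   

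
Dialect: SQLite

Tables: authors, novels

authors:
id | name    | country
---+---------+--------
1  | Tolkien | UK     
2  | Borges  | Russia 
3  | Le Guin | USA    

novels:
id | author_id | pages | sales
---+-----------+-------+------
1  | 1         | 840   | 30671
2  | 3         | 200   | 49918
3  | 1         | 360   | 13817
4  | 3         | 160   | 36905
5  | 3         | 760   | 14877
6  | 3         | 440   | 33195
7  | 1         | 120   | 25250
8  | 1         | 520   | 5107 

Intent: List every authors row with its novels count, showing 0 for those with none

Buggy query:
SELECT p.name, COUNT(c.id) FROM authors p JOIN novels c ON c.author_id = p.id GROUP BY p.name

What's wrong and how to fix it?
Bug: INNER JOIN drops authors rows that have no matching novels rows

Fix: Switch to LEFT JOIN to retain unmatched parent rows

Corrected query:
SELECT p.name, COUNT(c.id) FROM authors p LEFT JOIN novels c ON c.author_id = p.id GROUP BY p.name

Result:
name    | COUNT(c.id)
--------+------------
Borges  | 0          
Le Guin | 4          
Tolkien | 4          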